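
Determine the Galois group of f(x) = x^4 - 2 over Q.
The polynomial is an irreducible quartic over Q and its discriminant is -2048, which is not a perfect square, so the Galois group is not contained in A_4. The resolvent cubic y^3 + 8*y has exactly one rational root, so the Galois group is C_4 or D_4. The quartic remains irreducible over Q(sqrt(disc)), so the group is D_4.

D_4, the dihedral group of order 8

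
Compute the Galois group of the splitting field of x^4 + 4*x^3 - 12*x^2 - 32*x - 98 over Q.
D_4 (also written D4)

The polynomial is an irreducible quartic over Q and its discriminant is -544195584, which is not a perfect square, so the Galois group is not contained in A_4. The resolvent cubic y^3 + 12*y^2 + 264*y + 5248 has exactly one rational root, so the Galois group is C_4 or D_4. The quartic remains irreducible over Q(sqrt(disc)), so the group is D_4.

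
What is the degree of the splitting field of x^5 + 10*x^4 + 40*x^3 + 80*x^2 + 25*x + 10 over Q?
The degree of the splitting field over Q equals the order of the Galois group, so first determine the group. The polynomial f is an irreducible quintic over Q, so G = Gal(f/Q) is a transitive subgroup of S_5: one of C_5 (5T1, order 5), D_5 (5T2, order 10), F_20 (5T3, order 20), A_5 (5T4, order 60) or S_5 (5T5, order 120). The discriminant of f is 58564000000 = 242000^2, a perfect square, so G is contained in A_5. The transitive groups of degree 5 contained in A_5 are: C_5 (5T1, order 5), D_5 (5T2, order 10), A_5 (5T4, order 60). By Dedekind's theorem, for a prime p not dividing disc(f) the degrees of the irreducible factors of f mod p form the cycle type of an element of G. Factoring f modulo the 3 such primes p <= 13 (skipping 2, 5, 11, which divide the discriminant), each new pattern first appears at: mod 3: f = (x^5 + x^4 + x^3 + 2x^2 + x + 1), pattern 5; mod 13: f = (x + 8)(x + 10)(x^3 + 5x^2 + 5), pattern 3+1+1. No other pattern occurs in this range, so the set of observed cycle types is {5, 3+1+1}. Among the candidates above, the only group containing elements of all these cycle types is A_5 (5T4) — each of C_5 (5T1), D_5 (5T2) lacks at least one of them. Hence G = A_5 (5T4), of order 60. The Galois group A_5 (5T4) has order 60, so the splitting field has degree 60 over Q.

60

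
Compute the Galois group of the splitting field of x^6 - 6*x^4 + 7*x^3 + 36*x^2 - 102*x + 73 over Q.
C_6

The polynomial f is an irreducible sextic over Q, so G = Gal(f/Q) is one of the 16 transitive subgroups 6T1, ..., 6T16 of S_6. The discriminant of f is -16829675182323, which is not a perfect square, so G is not contained in A_6. The transitive groups of degree 6 not contained in A_6 are: C_6 (6T1, order 6), S_3 (6T2, order 6), D_6 (6T3, order 12), C_3 x S_3 (6T5, order 18), A_4 x C_2 (6T6, order 24), S_4 (6T8, order 24), S_3 x S_3 (6T9, order 36), S_4 x C_2 (6T11, order 48), (S_3 x S_3) : C_2 (6T13, order 72), PGL(2,5) (6T14, order 120), S_6 (6T16, order 720). By Dedekind's theorem, for a prime p not dividing disc(f) the degrees of the irreducible factors of f mod p form the cycle type of an element of G. Factoring f modulo the 37 such primes p <= 167 (skipping 3, 19, which divide the discriminant), each new pattern first appears at: mod 2: f = (x^6 + x^3 + 1), pattern 6; mod 7: f = (x^3 + 3x + 5)(x^3 + 5x + 2), pattern 3+3; mod 17: f = (x^2 + 5x + 13)(x^2 + 13x + 11)(x^2 + 16x + 8), pattern 2+2+2; mod 37: f = (x + 2)(x + 9)(x + 15)(x + 24)(x + 26)(x + 35), pattern 1+1+1+1+1+1. No other pattern occurs in this range, so the set of observed cycle types is {6, 3+3, 2+2+2, 1+1+1+1+1+1}. The candidates containing elements of all these cycle types are C_6 (6T1) of order 6, D_6 (6T3) of order 12, C_3 x S_3 (6T5) of order 18, A_4 x C_2 (6T6) of order 24, S_3 x S_3 (6T9) of order 36, S_4 x C_2 (6T11) of order 48, (S_3 x S_3) : C_2 (6T13) of order 72, PGL(2,5) (6T14) of order 120, S_6 (6T16) of order 720; the others are excluded. The observed types are precisely the cycle types that occur in C_6 (6T1). Each of the other remaining candidates has further cycle types, and by the Chebotarev density theorem the matching factorization patterns would occur for a proportion of primes equal to their share of the group: D_6 (6T3) additionally contains elements of type 2+2+1+1 (3 of its 12 elements, about 25% of primes); C_3 x S_3 (6T5) additionally contains elements of type 3+1+1+1 (4 of its 18 elements, about 22% of primes); A_4 x C_2 (6T6) additionally contains elements of type 2+2+1+1, 2+1+1+1+1 (6 of its 24 elements, about 25% of primes); S_3 x S_3 (6T9) additionally contains elements of type 3+1+1+1, 2+2+1+1 (13 of its 36 elements, about 36% of primes); S_4 x C_2 (6T11) additionally contains elements of type 4+2, 4+1+1, 2+2+1+1, 2+1+1+1+1 (24 of its 48 elements, about 50% of primes); (S_3 x S_3) : C_2 (6T13) additionally contains elements of type 4+2, 3+2+1, 3+1+1+1, 2+2+1+1, 2+1+1+1+1 (49 of its 72 elements, about 68% of primes); PGL(2,5) (6T14) additionally contains elements of type 5+1, 4+1+1, 2+2+1+1 (69 of its 120 elements, about 58% of primes); S_6 (6T16) additionally contains elements of type 5+1, 4+2, 4+1+1, 3+2+1, 3+1+1+1, 2+2+1+1, 2+1+1+1+1 (544 of its 720 elements, about 76% of primes). None of the 37 primes tested shows any such pattern (for each of these groups the chance of that is below 10^-4), which rules them out. Hence G = C_6 (6T1), of order 6.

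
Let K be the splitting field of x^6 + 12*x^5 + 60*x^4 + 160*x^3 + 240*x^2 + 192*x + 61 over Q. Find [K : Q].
12

The degree of the splitting field over Q equals the order of the Galois group, so first determine the group. The polynomial f is an irreducible sextic over Q, so G = Gal(f/Q) is one of the 16 transitive subgroups 6T1, ..., 6T16 of S_6. The discriminant of f is 11337408, which is not a perfect square, so G is not contained in A_6. The transitive groups of degree 6 not contained in A_6 are: C_6 (6T1, order 6), S_3 (6T2, order 6), D_6 (6T3, order 12), C_3 x S_3 (6T5, order 18), A_4 x C_2 (6T6, order 24), S_4 (6T8, order 24), S_3 x S_3 (6T9, order 36), S_4 x C_2 (6T11, order 48), (S_3 x S_3) : C_2 (6T13, order 72), PGL(2,5) (6T14, order 120), S_6 (6T16, order 720). By Dedekind's theorem, for a prime p not dividing disc(f) the degrees of the irreducible factors of f mod p form the cycle type of an element of G. Factoring f modulo the 79 such primes p <= 419 (skipping 2, 3, which divide the discriminant), each new pattern first appears at: mod 5: f = (x^2 + x + 1)(x^2 + 2x + 3)(x^2 + 4x + 2), pattern 2+2+2; mod 7: f = (x^6 + 5x^5 + 4x^4 + 6x^3 + 2x^2 + 3x + 5), pattern 6; mod 11: f = (x + 5)(x + 10)(x^2 + x + 7)(x^2 + 7x + 8), pattern 2+2+1+1; mod 13: f = (x^3 + 6x^2 + 12x + 4)(x^3 + 6x^2 + 12x + 12), pattern 3+3; mod 61: f = (x)(x + 4)(x + 28)(x + 30)(x + 35)(x + 37), pattern 1+1+1+1+1+1. No other pattern occurs in this range, so the set of observed cycle types is {2+2+2, 6, 2+2+1+1, 3+3, 1+1+1+1+1+1}. The candidates containing elements of all these cycle types are D_6 (6T3) of order 12, A_4 x C_2 (6T6) of order 24, S_3 x S_3 (6T9) of order 36, S_4 x C_2 (6T11) of order 48, (S_3 x S_3) : C_2 (6T13) of order 72, PGL(2,5) (6T14) of order 120, S_6 (6T16) of order 720; the others are excluded. The observed types are precisely the cycle types that occur in D_6 (6T3). Each of the other remaining candidates has further cycle types, and by the Chebotarev density theorem the matching factorization patterns would occur for a proportion of primes equal to their share of the group: A_4 x C_2 (6T6) additionally contains elements of type 2+1+1+1+1 (3 of its 24 elements, about 12% of primes); S_3 x S_3 (6T9) additionally contains elements of type 3+1+1+1 (4 of its 36 elements, about 11% of primes); S_4 x C_2 (6T11) additionally contains elements of type 4+2, 4+1+1, 2+1+1+1+1 (15 of its 48 elements, about 31% of primes); (S_3 x S_3) : C_2 (6T13) additionally contains elements of type 4+2, 3+2+1, 3+1+1+1, 2+1+1+1+1 (40 of its 72 elements, about 56% of primes); PGL(2,5) (6T14) additionally contains elements of type 5+1, 4+1+1 (54 of its 120 elements, about 45% of primes); S_6 (6T16) additionally contains elements of type 5+1, 4+2, 4+1+1, 3+2+1, 3+1+1+1, 2+1+1+1+1 (499 of its 720 elements, about 69% of primes). None of the 79 primes tested shows any such pattern (for each of these groups the chance of that is below 10^-4), which rules them out. Hence G = D_6 (6T3), of order 12. The Galois group D_6 (6T3) has order 12, so the splitting field has degree 12 over Q.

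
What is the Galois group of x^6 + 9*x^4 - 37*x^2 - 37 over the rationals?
S_4 (order 24)

The polynomial f is an irreducible sextic over Q, so G = Gal(f/Q) is one of the 16 transitive subgroups 6T1, ..., 6T16 of S_6. The discriminant of f is 870211913777152, which is not a perfect square, so G is not contained in A_6. The transitive groups of degree 6 not contained in A_6 are: C_6 (6T1, order 6), S_3 (6T2, order 6), D_6 (6T3, order 12), C_3 x S_3 (6T5, order 18), A_4 x C_2 (6T6, order 24), S_4 (6T8, order 24), S_3 x S_3 (6T9, order 36), S_4 x C_2 (6T11, order 48), (S_3 x S_3) : C_2 (6T13, order 72), PGL(2,5) (6T14, order 120), S_6 (6T16, order 720). By Dedekind's theorem, for a prime p not dividing disc(f) the degrees of the irreducible factors of f mod p form the cycle type of an element of G. Factoring f modulo the 22 such primes p <= 89 (skipping 2, 37, which divide the discriminant), each new pattern first appears at: mod 3: f = (x^3 + x^2 + 2x + 1)(x^3 + 2x^2 + 2x + 2), pattern 3+3; mod 5: f = (x^2 + 2)(x^2 + 2x + 3)(x^2 + 3x + 3), pattern 2+2+2; mod 17: f = (x + 3)(x + 14)(x^4 + x^2 + 6), pattern 4+1+1; mod 67: f = (x + 9)(x + 58)(x^2 + 25)(x^2 + 65), pattern 2+2+1+1. No other pattern occurs in this range, so the set of observed cycle types is {3+3, 2+2+2, 4+1+1, 2+2+1+1}. The candidates containing elements of all these cycle types are S_4 (6T8) of order 24, S_4 x C_2 (6T11) of order 48, PGL(2,5) (6T14) of order 120, S_6 (6T16) of order 720; the others are excluded. The observed types are precisely the cycle types that occur in S_4 (6T8) (apart from the identity). Each of the other remaining candidates has further cycle types, and by the Chebotarev density theorem the matching factorization patterns would occur for a proportion of primes equal to their share of the group: S_4 x C_2 (6T11) additionally contains elements of type 6, 4+2, 2+1+1+1+1 (17 of its 48 elements, about 35% of primes); PGL(2,5) (6T14) additionally contains elements of type 6, 5+1 (44 of its 120 elements, about 37% of primes); S_6 (6T16) additionally contains elements of type 6, 5+1, 4+2, 3+2+1, 3+1+1+1, 2+1+1+1+1 (529 of its 720 elements, about 73% of primes). None of the 22 primes tested shows any such pattern (for each of these groups the chance of that is below 10^-4), which rules them out. Hence G = S_4 (6T8), of order 24.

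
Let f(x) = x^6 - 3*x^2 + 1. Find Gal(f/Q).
The polynomial f is an irreducible sextic over Q, so G = Gal(f/Q) is one of the 16 transitive subgroups 6T1, ..., 6T16 of S_6. The discriminant of f is -419904, which is not a perfect square, so G is not contained in A_6. The transitive groups of degree 6 not contained in A_6 are: C_6 (6T1, order 6), S_3 (6T2, order 6), D_6 (6T3, order 12), C_3 x S_3 (6T5, order 18), A_4 x C_2 (6T6, order 24), S_4 (6T8, order 24), S_3 x S_3 (6T9, order 36), S_4 x C_2 (6T11, order 48), (S_3 x S_3) : C_2 (6T13, order 72), PGL(2,5) (6T14, order 120), S_6 (6T16, order 720). By Dedekind's theorem, for a prime p not dividing disc(f) the degrees of the irreducible factors of f mod p form the cycle type of an element of G. Factoring f modulo the 33 such primes p <= 149 (skipping 2, 3, which divide the discriminant), each new pattern first appears at: mod 5: f = (x^3 + 2x^2 + 2x + 3)(x^3 + 3x^2 + 2x + 2), pattern 3+3; mod 7: f = (x^6 + 4x^2 + 1), pattern 6; mod 17: f = (x + 8)(x + 9)(x^2 + 3)(x^2 + 10), pattern 2+2+1+1; mod 19: f = (x + 3)(x + 8)(x + 11)(x + 16)(x^2 + 16), pattern 2+1+1+1+1; mod 71: f = (x^2 + 16)(x^2 + 25)(x^2 + 30), pattern 2+2+2. No other pattern occurs in this range, so the set of observed cycle types is {3+3, 6, 2+2+1+1, 2+1+1+1+1, 2+2+2}. The candidates containing elements of all these cycle types are A_4 x C_2 (6T6) of order 24, S_4 x C_2 (6T11) of order 48, (S_3 x S_3) : C_2 (6T13) of order 72, S_6 (6T16) of order 720; the others are excluded. The observed types are precisely the cycle types that occur in A_4 x C_2 (6T6) (apart from the identity). Each of the other remaining candidates has further cycle types, and by the Chebotarev density theorem the matching factorization patterns would occur for a proportion of primes equal to their share of the group: S_4 x C_2 (6T11) additionally contains elements of type 4+2, 4+1+1 (12 of its 48 elements, about 25% of primes); (S_3 x S_3) : C_2 (6T13) additionally contains elements of type 4+2, 3+2+1, 3+1+1+1 (34 of its 72 elements, about 47% of primes); S_6 (6T16) additionally contains elements of type 5+1, 4+2, 4+1+1, 3+2+1, 3+1+1+1 (484 of its 720 elements, about 67% of primes). None of the 33 primes tested shows any such pattern (for each of these groups the chance of that is below 10^-4), which rules them out. Hence G = A_4 x C_2 (6T6), of order 24.

A_4 x C_2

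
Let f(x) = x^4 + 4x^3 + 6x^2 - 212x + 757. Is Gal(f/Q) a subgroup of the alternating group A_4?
Yes

The polynomial is irreducible of degree 4 over Q. Its discriminant is 176319369216 = 419904^2, a perfect square. A Galois group lies in the alternating group exactly when the discriminant is a square in Q, so the Galois group (A_4) is contained in A_4.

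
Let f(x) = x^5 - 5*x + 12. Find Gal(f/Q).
D_5 (also written D5)

The polynomial f is an irreducible quintic over Q, so G = Gal(f/Q) is a transitive subgroup of S_5: one of C_5 (5T1, order 5), D_5 (5T2, order 10), F_20 (5T3, order 20), A_5 (5T4, order 60) or S_5 (5T5, order 120). The discriminant of f is 64000000 = 8000^2, a perfect square, so G is contained in A_5. The transitive groups of degree 5 contained in A_5 are: C_5 (5T1, order 5), D_5 (5T2, order 10), A_5 (5T4, order 60). By Dedekind's theorem, for a prime p not dividing disc(f) the degrees of the irreducible factors of f mod p form the cycle type of an element of G. Factoring f modulo the 23 such primes p <= 97 (skipping 2, 5, which divide the discriminant), each new pattern first appears at: mod 3: f = (x)(x^2 + x + 2)(x^2 + 2x + 2), pattern 2+2+1; mod 7: f = (x^5 + 2x + 5), pattern 5. No other pattern occurs in this range, so the set of observed cycle types is {2+2+1, 5}. The candidates containing elements of all these cycle types are D_5 (5T2) of order 10, A_5 (5T4) of order 60; the others are excluded. The observed types are precisely the cycle types that occur in D_5 (5T2) (apart from the identity). Each of the other remaining candidates has further cycle types, and by the Chebotarev density theorem the matching factorization patterns would occur for a proportion of primes equal to their share of the group: A_5 (5T4) additionally contains elements of type 3+1+1 (20 of its 60 elements, about 33% of primes). None of the 23 primes tested shows any such pattern (for each of these groups the chance of that is below 10^-4), which rules them out. Hence G = D_5 (5T2), of order 10.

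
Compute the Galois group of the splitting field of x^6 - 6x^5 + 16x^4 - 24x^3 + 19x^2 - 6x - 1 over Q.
A_4 (order 12)

The polynomial f is an irreducible sextic over Q, so G = Gal(f/Q) is one of the 16 transitive subgroups 6T1, ..., 6T16 of S_6. The discriminant of f is 153664 = 392^2, a perfect square, so G is contained in A_6. The transitive groups of degree 6 contained in A_6 are: A_4 (6T4, order 12), S_4 (6T7, order 24), (C_3 x C_3) : C_4 (6T10, order 36), PSL(2,5) (6T12, order 60), A_6 (6T15, order 360). By Dedekind's theorem, for a prime p not dividing disc(f) the degrees of the irreducible factors of f mod p form the cycle type of an element of G. Factoring f modulo the 33 such primes p <= 149 (skipping 2, 7, which divide the discriminant), each new pattern first appears at: mod 3: f = (x^3 + 2x + 1)(x^3 + 2x + 2), pattern 3+3; mod 13: f = (x + 5)(x + 6)(x^2 + 11x + 6)(x^2 + 11x + 7), pattern 2+2+1+1. No other pattern occurs in this range, so the set of observed cycle types is {3+3, 2+2+1+1}. The candidates containing elements of all these cycle types are A_4 (6T4) of order 12, S_4 (6T7) of order 24, (C_3 x C_3) : C_4 (6T10) of order 36, PSL(2,5) (6T12) of order 60, A_6 (6T15) of order 360; the others are excluded. The observed types are precisely the cycle types that occur in A_4 (6T4) (apart from the identity). Each of the other remaining candidates has further cycle types, and by the Chebotarev density theorem the matching factorization patterns would occur for a proportion of primes equal to their share of the group: S_4 (6T7) additionally contains elements of type 4+2 (6 of its 24 elements, about 25% of primes); (C_3 x C_3) : C_4 (6T10) additionally contains elements of type 4+2, 3+1+1+1 (22 of its 36 elements, about 61% of primes); PSL(2,5) (6T12) additionally contains elements of type 5+1 (24 of its 60 elements, about 40% of primes); A_6 (6T15) additionally contains elements of type 5+1, 4+2, 3+1+1+1 (274 of its 360 elements, about 76% of primes). None of the 33 primes tested shows any such pattern (for each of these groups the chance of that is below 10^-4), which rules them out. Hence G = A_4 (6T4), of order 12.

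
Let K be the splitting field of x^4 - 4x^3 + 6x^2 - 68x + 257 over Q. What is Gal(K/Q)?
The polynomial is an irreducible quartic over Q and its discriminant is 1358954496 = 36864^2, a perfect square, so the Galois group is contained in A_4. The resolvent cubic y^3 - 6*y^2 - 756*y - 2568 is irreducible over Q. An irreducible resolvent with square discriminant gives A_4.

4T4: A_4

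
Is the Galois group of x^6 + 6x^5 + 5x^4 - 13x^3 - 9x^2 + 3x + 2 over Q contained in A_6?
Yes

The polynomial is irreducible of degree 6 over Q. Its discriminant is 30991489 = 5567^2, a perfect square. A Galois group lies in the alternating group exactly when the discriminant is a square in Q, so the Galois group (PSL(2,5)) is contained in A_6.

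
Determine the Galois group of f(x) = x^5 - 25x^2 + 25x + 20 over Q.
F_20 (order 20)

The polynomial f is an irreducible quintic over Q, so G = Gal(f/Q) is a transitive subgroup of S_5: one of C_5 (5T1, order 5), D_5 (5T2, order 10), F_20 (5T3, order 20), A_5 (5T4, order 60) or S_5 (5T5, order 120). The discriminant of f is 1876953125, which is not a perfect square, so G is not contained in A_5. The transitive groups of degree 5 not contained in A_5 are: F_20 (5T3, order 20), S_5 (5T5, order 120). By Dedekind's theorem, for a prime p not dividing disc(f) the degrees of the irreducible factors of f mod p form the cycle type of an element of G. Factoring f modulo the 18 such primes p <= 71 (skipping 5, 31, which divide the discriminant), each new pattern first appears at: mod 2: f = (x)(x^4 + x + 1), pattern 4+1; mod 11: f = (x^5 + 8x^2 + 3x + 9), pattern 5; mod 19: f = (x + 11)(x^2 + 3x + 18)(x^2 + 5x + 12), pattern 2+2+1. No other pattern occurs in this range, so the set of observed cycle types is {4+1, 5, 2+2+1}. The candidates containing elements of all these cycle types are F_20 (5T3) of order 20, S_5 (5T5) of order 120; the others are excluded. The observed types are precisely the cycle types that occur in F_20 (5T3) (apart from the identity). Each of the other remaining candidates has further cycle types, and by the Chebotarev density theorem the matching factorization patterns would occur for a proportion of primes equal to their share of the group: S_5 (5T5) additionally contains elements of type 3+2, 3+1+1, 2+1+1+1 (50 of its 120 elements, about 42% of primes). None of the 18 primes tested shows any such pattern (for each of these groups the chance of that is below 10^-4), which rules them out. Hence G = F_20 (5T3), of order 20.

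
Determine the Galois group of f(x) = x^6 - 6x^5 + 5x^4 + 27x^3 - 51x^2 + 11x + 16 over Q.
PSL(2,5)

The polynomial f is an irreducible sextic over Q, so G = Gal(f/Q) is one of the 16 transitive subgroups 6T1, ..., 6T16 of S_6. The discriminant of f is 30991489 = 5567^2, a perfect square, so G is contained in A_6. The transitive groups of degree 6 contained in A_6 are: A_4 (6T4, order 12), S_4 (6T7, order 24), (C_3 x C_3) : C_4 (6T10, order 36), PSL(2,5) (6T12, order 60), A_6 (6T15, order 360). By Dedekind's theorem, for a prime p not dividing disc(f) the degrees of the irreducible factors of f mod p form the cycle type of an element of G. Factoring f modulo the 21 such primes p <= 79 (skipping 19, which divides the discriminant), each new pattern first appears at: mod 2: f = (x)(x^5 + x^3 + x^2 + x + 1), pattern 5+1; mod 7: f = (x^3 + 2x^2 + 4x + 5)(x^3 + 6x^2 + 3x + 6), pattern 3+3; mod 61: f = (x + 1)(x + 23)(x^2 + 44x + 55)(x^2 + 48x + 60), pattern 2+2+1+1. No other pattern occurs in this range, so the set of observed cycle types is {5+1, 3+3, 2+2+1+1}. The candidates containing elements of all these cycle types are PSL(2,5) (6T12) of order 60, A_6 (6T15) of order 360; the others are excluded. The observed types are precisely the cycle types that occur in PSL(2,5) (6T12) (apart from the identity). Each of the other remaining candidates has further cycle types, and by the Chebotarev density theorem the matching factorization patterns would occur for a proportion of primes equal to their share of the group: A_6 (6T15) additionally contains elements of type 4+2, 3+1+1+1 (130 of its 360 elements, about 36% of primes). None of the 21 primes tested shows any such pattern (for each of these groups the chance of that is below 10^-4), which rules them out. Hence G = PSL(2,5) (6T12), of order 60.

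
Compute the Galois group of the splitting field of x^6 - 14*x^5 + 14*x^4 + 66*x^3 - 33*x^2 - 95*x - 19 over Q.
PSL(2,5) (order 60)

The polynomial f is an irreducible sextic over Q, so G = Gal(f/Q) is one of the 16 transitive subgroups 6T1, ..., 6T16 of S_6. The discriminant of f is 1770264843169 = 1330513^2, a perfect square, so G is contained in A_6. The transitive groups of degree 6 contained in A_6 are: A_4 (6T4, order 12), S_4 (6T7, order 24), (C_3 x C_3) : C_4 (6T10, order 36), PSL(2,5) (6T12, order 60), A_6 (6T15, order 360). By Dedekind's theorem, for a prime p not dividing disc(f) the degrees of the irreducible factors of f mod p form the cycle type of an element of G. Factoring f modulo the 21 such primes p <= 79 (skipping 19, which divides the discriminant), each new pattern first appears at: mod 2: f = (x + 1)(x^5 + x^4 + x^3 + x^2 + 1), pattern 5+1; mod 7: f = (x^3 + 2x^2 + 4x + 5)(x^3 + 5x^2 + 6), pattern 3+3; mod 61: f = (x + 11)(x + 56)(x^2 + 49x + 42)(x^2 + 53x + 51), pattern 2+2+1+1. No other pattern occurs in this range, so the set of observed cycle types is {5+1, 3+3, 2+2+1+1}. The candidates containing elements of all these cycle types are PSL(2,5) (6T12) of order 60, A_6 (6T15) of order 360; the others are excluded. The observed types are precisely the cycle types that occur in PSL(2,5) (6T12) (apart from the identity). Each of the other remaining candidates has further cycle types, and by the Chebotarev density theorem the matching factorization patterns would occur for a proportion of primes equal to their share of the group: A_6 (6T15) additionally contains elements of type 4+2, 3+1+1+1 (130 of its 360 elements, about 36% of primes). None of the 21 primes tested shows any such pattern (for each of these groups the chance of that is below 10^-4), which rules them out. Hence G = PSL(2,5) (6T12), of order 60.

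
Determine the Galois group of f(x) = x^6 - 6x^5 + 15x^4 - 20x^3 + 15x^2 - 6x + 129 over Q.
D_6 (order 12)

The polynomial f is an irreducible sextic over Q, so G = Gal(f/Q) is one of the 16 transitive subgroups 6T1, ..., 6T16 of S_6. The discriminant of f is -1603087953297408, which is not a perfect square, so G is not contained in A_6. The transitive groups of degree 6 not contained in A_6 are: C_6 (6T1, order 6), S_3 (6T2, order 6), D_6 (6T3, order 12), C_3 x S_3 (6T5, order 18), A_4 x C_2 (6T6, order 24), S_4 (6T8, order 24), S_3 x S_3 (6T9, order 36), S_4 x C_2 (6T11, order 48), (S_3 x S_3) : C_2 (6T13, order 72), PGL(2,5) (6T14, order 120), S_6 (6T16, order 720). By Dedekind's theorem, for a prime p not dividing disc(f) the degrees of the irreducible factors of f mod p form the cycle type of an element of G. Factoring f modulo the 79 such primes p <= 419 (skipping 2, 3, which divide the discriminant), each new pattern first appears at: mod 5: f = (x^2 + 2x + 4)(x^2 + 3x + 3)(x^2 + 4x + 2), pattern 2+2+2; mod 7: f = (x^6 + x^5 + x^4 + x^3 + x^2 + x + 3), pattern 6; mod 11: f = (x + 3)(x + 6)(x^2 + 2x + 2)(x^2 + 5x + 10), pattern 2+2+1+1; mod 19: f = (x^3 + 16x^2 + 3x + 8)(x^3 + 16x^2 + 3x + 9), pattern 3+3; mod 43: f = (x)(x + 5)(x + 6)(x + 35)(x + 36)(x + 41), pattern 1+1+1+1+1+1. No other pattern occurs in this range, so the set of observed cycle types is {2+2+2, 6, 2+2+1+1, 3+3, 1+1+1+1+1+1}. The candidates containing elements of all these cycle types are D_6 (6T3) of order 12, A_4 x C_2 (6T6) of order 24, S_3 x S_3 (6T9) of order 36, S_4 x C_2 (6T11) of order 48, (S_3 x S_3) : C_2 (6T13) of order 72, PGL(2,5) (6T14) of order 120, S_6 (6T16) of order 720; the others are excluded. The observed types are precisely the cycle types that occur in D_6 (6T3). Each of the other remaining candidates has further cycle types, and by the Chebotarev density theorem the matching factorization patterns would occur for a proportion of primes equal to their share of the group: A_4 x C_2 (6T6) additionally contains elements of type 2+1+1+1+1 (3 of its 24 elements, about 12% of primes); S_3 x S_3 (6T9) additionally contains elements of type 3+1+1+1 (4 of its 36 elements, about 11% of primes); S_4 x C_2 (6T11) additionally contains elements of type 4+2, 4+1+1, 2+1+1+1+1 (15 of its 48 elements, about 31% of primes); (S_3 x S_3) : C_2 (6T13) additionally contains elements of type 4+2, 3+2+1, 3+1+1+1, 2+1+1+1+1 (40 of its 72 elements, about 56% of primes); PGL(2,5) (6T14) additionally contains elements of type 5+1, 4+1+1 (54 of its 120 elements, about 45% of primes); S_6 (6T16) additionally contains elements of type 5+1, 4+2, 4+1+1, 3+2+1, 3+1+1+1, 2+1+1+1+1 (499 of its 720 elements, about 69% of primes). None of the 79 primes tested shows any such pattern (for each of these groups the chance of that is below 10^-4), which rules them out. Hence G = D_6 (6T3), of order 12.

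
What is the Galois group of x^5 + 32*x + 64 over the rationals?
S_5, the symmetric group on 5 letters

The polynomial f is an irreducible quintic over Q, so G = Gal(f/Q) is a transitive subgroup of S_5: one of C_5 (5T1, order 5), D_5 (5T2, order 10), F_20 (5T3, order 20), A_5 (5T4, order 60) or S_5 (5T5, order 120). The discriminant of f is 61018734592, which is not a perfect square, so G is not contained in A_5. The transitive groups of degree 5 not contained in A_5 are: F_20 (5T3, order 20), S_5 (5T5, order 120). By Dedekind's theorem, for a prime p not dividing disc(f) the degrees of the irreducible factors of f mod p form the cycle type of an element of G. Factoring f modulo the 5 such primes p <= 13 (skipping 2, which divides the discriminant), each new pattern first appears at: mod 3: f = (x^5 + 2x + 1), pattern 5; mod 5: f = (x + 3)(x^4 + 2x^3 + 4x^2 + 3x + 3), pattern 4+1; mod 13: f = (x + 6)(x + 10)(x^3 + 10x^2 + x + 8), pattern 3+1+1. No other pattern occurs in this range, so the set of observed cycle types is {5, 4+1, 3+1+1}. Among the candidates above, the only group containing elements of all these cycle types is S_5 (5T5) — F_20 (5T3) lacks at least one of them. Hence G = S_5 (5T5), of order 120.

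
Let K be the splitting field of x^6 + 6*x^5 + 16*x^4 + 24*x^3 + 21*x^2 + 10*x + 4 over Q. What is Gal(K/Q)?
The polynomial f is an irreducible sextic over Q, so G = Gal(f/Q) is one of the 16 transitive subgroups 6T1, ..., 6T16 of S_6. The discriminant of f is -1722368, which is not a perfect square, so G is not contained in A_6. The transitive groups of degree 6 not contained in A_6 are: C_6 (6T1, order 6), S_3 (6T2, order 6), D_6 (6T3, order 12), C_3 x S_3 (6T5, order 18), A_4 x C_2 (6T6, order 24), S_4 (6T8, order 24), S_3 x S_3 (6T9, order 36), S_4 x C_2 (6T11, order 48), (S_3 x S_3) : C_2 (6T13, order 72), PGL(2,5) (6T14, order 120), S_6 (6T16, order 720). By Dedekind's theorem, for a prime p not dividing disc(f) the degrees of the irreducible factors of f mod p form the cycle type of an element of G. Factoring f modulo the 29 such primes p <= 127 (skipping 2, 29, which divide the discriminant), each new pattern first appears at: mod 3: f = (x^3 + x^2 + 2)(x^3 + 2x^2 + 2x + 2), pattern 3+3; mod 5: f = (x^6 + x^5 + x^4 + 4x^3 + x^2 + 4), pattern 6; mod 7: f = (x + 4)(x + 5)(x^4 + 4x^3 + 2x^2 + 3x + 3), pattern 4+1+1; mod 17: f = (x + 6)(x + 13)(x^2 + 14)(x^2 + 4x + 1), pattern 2+2+1+1; mod 23: f = (x^2 + 2x + 5)(x^2 + 12x + 2)(x^2 + 15x + 5), pattern 2+2+2; mod 67: f = (x^2 + 2x + 15)(x^4 + 4x^3 + 60x^2 + 45x + 36), pattern 4+2; mod 127: f = (x + 41)(x + 61)(x + 68)(x + 88)(x^2 + 2x + 122), pattern 2+1+1+1+1. No other pattern occurs in this range, so the set of observed cycle types is {3+3, 6, 4+1+1, 2+2+1+1, 2+2+2, 4+2, 2+1+1+1+1}. The candidates containing elements of all these cycle types are S_4 x C_2 (6T11) of order 48, S_6 (6T16) of order 720; the others are excluded. The observed types are precisely the cycle types that occur in S_4 x C_2 (6T11) (apart from the identity). Each of the other remaining candidates has further cycle types, and by the Chebotarev density theorem the matching factorization patterns would occur for a proportion of primes equal to their share of the group: S_6 (6T16) additionally contains elements of type 5+1, 3+2+1, 3+1+1+1 (304 of its 720 elements, about 42% of primes). None of the 29 primes tested shows any such pattern (for each of these groups the chance of that is below 10^-4), which rules them out. Hence G = S_4 x C_2 (6T11), of order 48.

S_4 x C_2 (order 48)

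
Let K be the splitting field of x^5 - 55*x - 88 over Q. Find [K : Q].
60

The degree of the splitting field over Q equals the order of the Galois group, so first determine the group. The polynomial f is an irreducible quintic over Q, so G = Gal(f/Q) is a transitive subgroup of S_5: one of C_5 (5T1, order 5), D_5 (5T2, order 10), F_20 (5T3, order 20), A_5 (5T4, order 60) or S_5 (5T5, order 120). The discriminant of f is 58564000000 = 242000^2, a perfect square, so G is contained in A_5. The transitive groups of degree 5 contained in A_5 are: C_5 (5T1, order 5), D_5 (5T2, order 10), A_5 (5T4, order 60). By Dedekind's theorem, for a prime p not dividing disc(f) the degrees of the irreducible factors of f mod p form the cycle type of an element of G. Factoring f modulo the 3 such primes p <= 13 (skipping 2, 5, 11, which divide the discriminant), each new pattern first appears at: mod 3: f = (x^5 + 2x + 2), pattern 5; mod 13: f = (x + 5)(x + 7)(x^3 + x^2 + 5x + 9), pattern 3+1+1. No other pattern occurs in this range, so the set of observed cycle types is {5, 3+1+1}. Among the candidates above, the only group containing elements of all these cycle types is A_5 (5T4) — each of C_5 (5T1), D_5 (5T2) lacks at least one of them. Hence G = A_5 (5T4), of order 60. The Galois group A_5 (5T4) has order 60, so the splitting field has degree 60 over Q.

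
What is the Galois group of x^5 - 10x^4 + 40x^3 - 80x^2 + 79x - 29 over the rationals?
S_5 (order 120)

The polynomial f is an irreducible quintic over Q, so G = Gal(f/Q) is a transitive subgroup of S_5: one of C_5 (5T1, order 5), D_5 (5T2, order 10), F_20 (5T3, order 20), A_5 (5T4, order 60) or S_5 (5T5, order 120). The discriminant of f is 2869, which is not a perfect square, so G is not contained in A_5. The transitive groups of degree 5 not contained in A_5 are: F_20 (5T3, order 20), S_5 (5T5, order 120). By Dedekind's theorem, for a prime p not dividing disc(f) the degrees of the irreducible factors of f mod p form the cycle type of an element of G. Factoring f modulo the first such prime p = 2, each new pattern first appears at: mod 2: f = (x^2 + x + 1)(x^3 + x^2 + 1), pattern 3+2. No other pattern occurs in this range, so the set of observed cycle types is {3+2}. Among the candidates above, the only group containing elements of all these cycle types is S_5 (5T5) — F_20 (5T3) lacks at least one of them. Hence G = S_5 (5T5), of order 120.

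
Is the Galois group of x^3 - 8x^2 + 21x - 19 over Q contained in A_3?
The polynomial is irreducible of degree 3 over Q. Its discriminant is -23, which is not a perfect square. A Galois group lies in the alternating group exactly when the discriminant is a square in Q, so the Galois group (S_3) is not contained in A_3.

No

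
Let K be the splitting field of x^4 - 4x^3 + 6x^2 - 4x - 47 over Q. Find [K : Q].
8

The degree of the splitting field over Q equals the order of the Galois group, so first determine the group. The polynomial is an irreducible quartic over Q and its discriminant is -28311552, which is not a perfect square, so the Galois group is not contained in A_4. The resolvent cubic y^3 - 6*y^2 + 204*y - 392 has exactly one rational root, so the Galois group is C_4 or D_4. The quartic remains irreducible over Q(sqrt(disc)), so the group is D_4. The Galois group D_4 (4T3) has order 8, so the splitting field has degree 8 over Q.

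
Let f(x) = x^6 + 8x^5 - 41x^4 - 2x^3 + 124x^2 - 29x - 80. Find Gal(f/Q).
PSL(2,5)

The polynomial f is an irreducible sextic over Q, so G = Gal(f/Q) is one of the 16 transitive subgroups 6T1, ..., 6T16 of S_6. The discriminant of f is 1770264843169 = 1330513^2, a perfect square, so G is contained in A_6. The transitive groups of degree 6 contained in A_6 are: A_4 (6T4, order 12), S_4 (6T7, order 24), (C_3 x C_3) : C_4 (6T10, order 36), PSL(2,5) (6T12, order 60), A_6 (6T15, order 360). By Dedekind's theorem, for a prime p not dividing disc(f) the degrees of the irreducible factors of f mod p form the cycle type of an element of G. Factoring f modulo the 21 such primes p <= 79 (skipping 19, which divides the discriminant), each new pattern first appears at: mod 2: f = (x)(x^5 + x^3 + 1), pattern 5+1; mod 7: f = (x^3 + 2x^2 + 4x + 2)(x^3 + 6x^2 + 6x + 2), pattern 3+3; mod 61: f = (x + 4)(x + 49)(x^2 + 6x + 44)(x^2 + 10x + 31), pattern 2+2+1+1. No other pattern occurs in this range, so the set of observed cycle types is {5+1, 3+3, 2+2+1+1}. The candidates containing elements of all these cycle types are PSL(2,5) (6T12) of order 60, A_6 (6T15) of order 360; the others are excluded. The observed types are precisely the cycle types that occur in PSL(2,5) (6T12) (apart from the identity). Each of the other remaining candidates has further cycle types, and by the Chebotarev density theorem the matching factorization patterns would occur for a proportion of primes equal to their share of the group: A_6 (6T15) additionally contains elements of type 4+2, 3+1+1+1 (130 of its 360 elements, about 36% of primes). None of the 21 primes tested shows any such pattern (for each of these groups the chance of that is below 10^-4), which rules them out. Hence G = PSL(2,5) (6T12), of order 60.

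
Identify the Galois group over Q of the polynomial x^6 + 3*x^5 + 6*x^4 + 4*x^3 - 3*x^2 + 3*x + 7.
C_3 x S_3

The polynomial f is an irreducible sextic over Q, so G = Gal(f/Q) is one of the 16 transitive subgroups 6T1, ..., 6T16 of S_6. The discriminant of f is -51195483, which is not a perfect square, so G is not contained in A_6. The transitive groups of degree 6 not contained in A_6 are: C_6 (6T1, order 6), S_3 (6T2, order 6), D_6 (6T3, order 12), C_3 x S_3 (6T5, order 18), A_4 x C_2 (6T6, order 24), S_4 (6T8, order 24), S_3 x S_3 (6T9, order 36), S_4 x C_2 (6T11, order 48), (S_3 x S_3) : C_2 (6T13, order 72), PGL(2,5) (6T14, order 120), S_6 (6T16, order 720). By Dedekind's theorem, for a prime p not dividing disc(f) the degrees of the irreducible factors of f mod p form the cycle type of an element of G. Factoring f modulo the 33 such primes p <= 149 (skipping 3, 17, which divide the discriminant), each new pattern first appears at: mod 2: f = (x^6 + x^5 + x^2 + x + 1), pattern 6; mod 7: f = (x)(x + 2)(x + 6)(x^3 + 2x^2 + 6x + 2), pattern 3+1+1+1; mod 19: f = (x^3 + 5x^2 + 2x + 9)(x^3 + 17x^2 + 14x + 5), pattern 3+3; mod 53: f = (x^2 + 10x + 7)(x^2 + 18x + 25)(x^2 + 28x + 17), pattern 2+2+2; mod 73: f = (x + 5)(x + 21)(x + 23)(x + 30)(x + 31)(x + 39), pattern 1+1+1+1+1+1. No other pattern occurs in this range, so the set of observed cycle types is {6, 3+1+1+1, 3+3, 2+2+2, 1+1+1+1+1+1}. The candidates containing elements of all these cycle types are C_3 x S_3 (6T5) of order 18, S_3 x S_3 (6T9) of order 36, (S_3 x S_3) : C_2 (6T13) of order 72, S_6 (6T16) of order 720; the others are excluded. The observed types are precisely the cycle types that occur in C_3 x S_3 (6T5). Each of the other remaining candidates has further cycle types, and by the Chebotarev density theorem the matching factorization patterns would occur for a proportion of primes equal to their share of the group: S_3 x S_3 (6T9) additionally contains elements of type 2+2+1+1 (9 of its 36 elements, about 25% of primes); (S_3 x S_3) : C_2 (6T13) additionally contains elements of type 4+2, 3+2+1, 2+2+1+1, 2+1+1+1+1 (45 of its 72 elements, about 62% of primes); S_6 (6T16) additionally contains elements of type 5+1, 4+2, 4+1+1, 3+2+1, 2+2+1+1, 2+1+1+1+1 (504 of its 720 elements, about 70% of primes). None of the 33 primes tested shows any such pattern (for each of these groups the chance of that is below 10^-4), which rules them out. Hence G = C_3 x S_3 (6T5), of order 18.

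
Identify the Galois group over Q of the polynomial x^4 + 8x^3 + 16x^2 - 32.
D_4 (order 8)

The polynomial is an irreducible quartic over Q and its discriminant is -4194304, which is not a perfect square, so the Galois group is not contained in A_4. The resolvent cubic y^3 - 16*y^2 + 128*y has exactly one rational root, so the Galois group is C_4 or D_4. The quartic remains irreducible over Q(sqrt(disc)), so the group is D_4.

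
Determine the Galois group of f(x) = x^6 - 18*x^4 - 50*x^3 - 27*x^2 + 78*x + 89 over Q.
The polynomial f is an irreducible sextic over Q, so G = Gal(f/Q) is one of the 16 transitive subgroups 6T1, ..., 6T16 of S_6. The discriminant of f is -30366624190464, which is not a perfect square, so G is not contained in A_6. The transitive groups of degree 6 not contained in A_6 are: C_6 (6T1, order 6), S_3 (6T2, order 6), D_6 (6T3, order 12), C_3 x S_3 (6T5, order 18), A_4 x C_2 (6T6, order 24), S_4 (6T8, order 24), S_3 x S_3 (6T9, order 36), S_4 x C_2 (6T11, order 48), (S_3 x S_3) : C_2 (6T13, order 72), PGL(2,5) (6T14, order 120), S_6 (6T16, order 720). By Dedekind's theorem, for a prime p not dividing disc(f) the degrees of the irreducible factors of f mod p form the cycle type of an element of G. Factoring f modulo the 33 such primes p <= 149 (skipping 2, 3, which divide the discriminant), each new pattern first appears at: mod 5: f = (x^3 + 2x^2 + 2x + 3)(x^3 + 3x^2 + 4x + 3), pattern 3+3; mod 7: f = (x^6 + 3x^4 + 6x^3 + x^2 + x + 5), pattern 6; mod 17: f = (x + 1)(x + 10)(x^2 + 9x + 13)(x^2 + 14x + 5), pattern 2+2+1+1; mod 19: f = (x + 4)(x + 10)(x + 14)(x + 15)(x^2 + 14x + 16), pattern 2+1+1+1+1; mod 71: f = (x^2 + 11x + 66)(x^2 + 21x + 24)(x^2 + 39x + 46), pattern 2+2+2. No other pattern occurs in this range, so the set of observed cycle types is {3+3, 6, 2+2+1+1, 2+1+1+1+1, 2+2+2}. The candidates containing elements of all these cycle types are A_4 x C_2 (6T6) of order 24, S_4 x C_2 (6T11) of order 48, (S_3 x S_3) : C_2 (6T13) of order 72, S_6 (6T16) of order 720; the others are excluded. The observed types are precisely the cycle types that occur in A_4 x C_2 (6T6) (apart from the identity). Each of the other remaining candidates has further cycle types, and by the Chebotarev density theorem the matching factorization patterns would occur for a proportion of primes equal to their share of the group: S_4 x C_2 (6T11) additionally contains elements of type 4+2, 4+1+1 (12 of its 48 elements, about 25% of primes); (S_3 x S_3) : C_2 (6T13) additionally contains elements of type 4+2, 3+2+1, 3+1+1+1 (34 of its 72 elements, about 47% of primes); S_6 (6T16) additionally contains elements of type 5+1, 4+2, 4+1+1, 3+2+1, 3+1+1+1 (484 of its 720 elements, about 67% of primes). None of the 33 primes tested shows any such pattern (for each of these groups the chance of that is below 10^-4), which rules them out. Hence G = A_4 x C_2 (6T6), of order 24.

A_4 x C_2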